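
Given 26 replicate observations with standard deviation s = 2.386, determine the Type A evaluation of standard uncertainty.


u_A = s / sqrt(n)
u_A = 2.386 / sqrt(26)
u_A = 2.386 / 5.0990195
u_A = 0.4679

0.4679


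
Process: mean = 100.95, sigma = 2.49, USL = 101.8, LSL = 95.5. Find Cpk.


Cpu = (USL - mean) / (3*sigma) = (101.8 - 100.95) / (3*2.49) = 0.1138
Cpl = (mean - LSL) / (3*sigma) = (100.95 - 95.5) / (3*2.49) = 0.7296
Cpk = min(Cpu, Cpl) = 0.1138

0.1138


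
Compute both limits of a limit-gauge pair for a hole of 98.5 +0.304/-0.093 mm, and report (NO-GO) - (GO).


GO = nominal - lower_tol (smallest hole = maximum material condition)
GO = 98.5 - 0.093 = 98.407
NO-GO = nominal + upper_tol (largest hole = least material condition)
NO-GO = 98.5 + 0.304 = 98.804
spread = NO-GO - GO = 98.804 - 98.407 = 0.3970

0.3970


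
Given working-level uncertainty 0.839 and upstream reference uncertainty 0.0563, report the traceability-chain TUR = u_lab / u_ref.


TUR = u_lab / u_ref
= 0.839 / 0.0563
= 14.9023

14.9023


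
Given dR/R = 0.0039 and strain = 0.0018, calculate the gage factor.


GF = (dR/R) / epsilon
= 0.0039 / 0.0018
= 2.1667

2.1667


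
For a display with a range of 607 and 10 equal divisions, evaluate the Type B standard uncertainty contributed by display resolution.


resolution = range / divisions
resolution = 607 / 10 = 60.7
u_res = resolution / (2*sqrt(3))
u_res = 60.7 / 3.4641016
u_res = 17.5226

17.5226


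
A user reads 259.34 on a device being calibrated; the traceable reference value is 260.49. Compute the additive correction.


Correction = standard - reading
= 260.49 - 259.34
= 1.1500

1.1500


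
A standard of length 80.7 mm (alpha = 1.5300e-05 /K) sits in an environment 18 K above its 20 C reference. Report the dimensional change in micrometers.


dL = L * alpha * dT
= 80.7 * 1.5300e-05 * 18
= 0.0222248 mm
dL_um = 0.0222248 * 1000 = 22.2248 um

22.2248


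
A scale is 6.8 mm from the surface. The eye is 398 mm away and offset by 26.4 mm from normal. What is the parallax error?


error = h * offset / d
= 6.8 * 26.4 / 398
= 0.4511

0.4511


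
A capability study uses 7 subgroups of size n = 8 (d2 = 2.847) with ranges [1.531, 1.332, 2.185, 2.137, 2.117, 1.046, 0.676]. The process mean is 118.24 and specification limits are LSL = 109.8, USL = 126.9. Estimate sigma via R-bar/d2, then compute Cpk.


R_bar = (1.531 + 1.332 + 2.185 + 2.137 + 2.117 + 1.046 + 0.676) / 7 = 1.5748571
sigma = R_bar / d2 = 1.5748571 / 2.847 = 0.55316372
Cp = (USL - LSL)/(6*sigma) = (126.9 - 109.8)/(6*0.55316372) = 5.1522
Cpu = (126.9 - 118.24)/(3*0.55316372) = 5.2185
Cpl = (118.24 - 109.8)/(3*0.55316372) = 5.0859
Cpk = min(Cpu, Cpl) = 5.0859

5.0859


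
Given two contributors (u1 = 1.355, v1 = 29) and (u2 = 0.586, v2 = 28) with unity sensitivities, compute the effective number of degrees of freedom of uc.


uc = sqrt(u1^2 + u2^2) = sqrt(1.355^2 + 0.586^2) = 1.4762862
v_eff = uc^4 / (u1^4/v1 + u2^4/v2)
= 1.4762862^4 / (1.355^4/29 + 0.586^4/28)
= 4.7498757 / 0.12045242
v_eff = 39.4336

39.4336


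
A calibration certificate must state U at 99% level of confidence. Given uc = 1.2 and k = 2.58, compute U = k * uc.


U = k * uc
U = 2.58 * 1.2
U = 3.0960

3.0960


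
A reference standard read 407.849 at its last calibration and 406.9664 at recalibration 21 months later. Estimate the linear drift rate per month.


rate = (v2 - v1) / months
= (406.9664 - 407.849) / 21
= -0.8826 / 21
= -0.0420

-0.0420


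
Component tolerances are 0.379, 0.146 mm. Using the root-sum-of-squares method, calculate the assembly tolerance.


RSS = sqrt(0.379^2 + 0.146^2)
= sqrt(0.164957)
= 0.4061

0.4061


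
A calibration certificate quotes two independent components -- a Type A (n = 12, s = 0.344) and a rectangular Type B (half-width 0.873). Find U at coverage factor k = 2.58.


u_A = s / sqrt(n) = 0.344 / sqrt(12) = 0.099304246
u_B = half_width / sqrt(3) = 0.873 / sqrt(3) = 0.50402679
uc = sqrt(u_A^2 + u_B^2) = sqrt(0.099304246^2 + 0.50402679^2) = 0.5137162
U = k * uc = 2.58 * 0.5137162
U = 1.3254

1.3254


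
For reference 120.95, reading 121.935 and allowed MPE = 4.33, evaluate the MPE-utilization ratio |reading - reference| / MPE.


e = indication - reference = 121.935 - 120.95 = 0.9850
|e| = 0.9850
ratio = |e| / MPE = 0.9850 / 4.33
ratio = 0.2275

0.2275


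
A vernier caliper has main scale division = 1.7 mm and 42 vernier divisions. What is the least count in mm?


LC = MSD / n_div
= 1.7 / 42
= 0.0405

0.0405


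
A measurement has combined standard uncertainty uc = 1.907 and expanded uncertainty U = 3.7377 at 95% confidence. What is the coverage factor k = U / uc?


k = U / uc
k = 3.7377 / 1.907
k = 1.96

1.96


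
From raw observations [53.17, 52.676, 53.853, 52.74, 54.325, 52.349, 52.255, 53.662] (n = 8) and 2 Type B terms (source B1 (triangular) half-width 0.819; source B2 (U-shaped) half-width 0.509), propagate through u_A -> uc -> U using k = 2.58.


mean = (53.17 + 52.676 + 53.853 + 52.74 + 54.325 + 52.349 + 52.255 + 53.662) / 8 = 53.12875
s = sqrt(sum((x - mean)^2)/(n-1)) = 0.75300991
u_A = s / sqrt(n) = 0.75300991 / sqrt(8) = 0.26622921
u_B1 = 0.819 / sqrt(6) = 0.33435535
u_B2 = 0.509 / sqrt(2) = 0.35991735
uc = sqrt(0.26622921^2 + 0.33435535^2 + 0.35991735^2) = 0.55875933
U = k * uc = 2.58 * 0.55875933
U = 1.4416

1.4416


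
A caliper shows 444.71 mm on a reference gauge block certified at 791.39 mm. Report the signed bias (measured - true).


Systematic error = measured - true
= 444.71 - 791.39
= -346.6800

-346.6800


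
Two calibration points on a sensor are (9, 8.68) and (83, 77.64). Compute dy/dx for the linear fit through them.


slope = (y2 - y1) / (x2 - x1)
= (77.64 - 8.68) / (83 - 9)
= 68.9600 / 74
= 0.9319

0.9319


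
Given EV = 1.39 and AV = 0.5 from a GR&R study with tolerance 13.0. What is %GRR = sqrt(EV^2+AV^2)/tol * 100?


GRR = sqrt(EV^2 + AV^2) = sqrt(1.39^2 + 0.5^2) = 1.4771933
%GRR = GRR / tol * 100 = 1.4771933 / 13.0 * 100
%GRR = 11.3630

11.3630


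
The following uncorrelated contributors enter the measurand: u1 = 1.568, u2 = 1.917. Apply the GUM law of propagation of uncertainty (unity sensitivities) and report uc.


uc = sqrt(1.568^2 + 1.917^2)
uc = sqrt(6.133513)
uc = 2.4766

2.4766


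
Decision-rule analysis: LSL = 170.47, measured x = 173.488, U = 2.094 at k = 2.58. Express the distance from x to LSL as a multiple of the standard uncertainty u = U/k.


u = U / k = 2.094 / 2.58 = 0.81162791
margin = |LSL - x| = |170.47 - 173.488| = 3.018
z = margin / u = 3.018 / 0.81162791
z = 3.7185

3.7185


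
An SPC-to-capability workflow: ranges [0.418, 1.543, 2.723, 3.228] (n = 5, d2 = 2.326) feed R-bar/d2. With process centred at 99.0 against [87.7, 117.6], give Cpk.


R_bar = (0.418 + 1.543 + 2.723 + 3.228) / 4 = 1.978
sigma = R_bar / d2 = 1.978 / 2.326 = 0.85038693
Cp = (USL - LSL)/(6*sigma) = (117.6 - 87.7)/(6*0.85038693) = 5.8601
Cpu = (117.6 - 99.0)/(3*0.85038693) = 7.2908
Cpl = (99.0 - 87.7)/(3*0.85038693) = 4.4294
Cpk = min(Cpu, Cpl) = 4.4294

4.4294


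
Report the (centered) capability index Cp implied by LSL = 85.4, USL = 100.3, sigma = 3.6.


Cp = (USL - LSL) / (6 * sigma)
= (100.3 - 85.4) / (6 * 3.6)
= 14.9000 / 21.6000
= 0.6898

0.6898


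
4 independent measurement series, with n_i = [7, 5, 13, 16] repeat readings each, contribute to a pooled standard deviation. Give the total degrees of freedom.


nu = sum_i (n_i - 1)
nu = ((7 - 1) + (5 - 1) + (13 - 1) + (16 - 1))
nu = 6 + 4 + 12 + 15
nu = 37

37


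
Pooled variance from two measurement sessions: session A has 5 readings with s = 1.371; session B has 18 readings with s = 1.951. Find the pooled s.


s_p = sqrt(((n1-1)*s1^2 + (n2-1)*s2^2) / (n1+n2-2))
numerator = (5-1)*1.371^2 + (18-1)*1.951^2 = 7.518564 + 64.708817 = 72.227381
denominator = 5 + 18 - 2 = 21
s_p^2 = 72.227381 / 21 = 3.4393991
s_p = sqrt(3.4393991) = 1.8546

1.8546


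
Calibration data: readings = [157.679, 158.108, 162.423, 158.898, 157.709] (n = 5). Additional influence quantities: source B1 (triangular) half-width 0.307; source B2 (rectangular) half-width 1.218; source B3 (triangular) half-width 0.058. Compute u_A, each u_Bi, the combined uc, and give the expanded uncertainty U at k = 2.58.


mean = (157.679 + 158.108 + 162.423 + 158.898 + 157.709) / 5 = 158.9634
s = sqrt(sum((x - mean)^2)/(n-1)) = 1.9954963
u_A = s / sqrt(n) = 1.9954963 / sqrt(5) = 0.89241308
u_B1 = 0.307 / sqrt(6) = 0.12533223
u_B2 = 1.218 / sqrt(3) = 0.70321263
u_B3 = 0.058 / sqrt(6) = 0.023678401
uc = sqrt(0.89241308^2 + 0.12533223^2 + 0.70321263^2 + 0.023678401^2) = 1.1433188
U = k * uc = 2.58 * 1.1433188
U = 2.9498

2.9498


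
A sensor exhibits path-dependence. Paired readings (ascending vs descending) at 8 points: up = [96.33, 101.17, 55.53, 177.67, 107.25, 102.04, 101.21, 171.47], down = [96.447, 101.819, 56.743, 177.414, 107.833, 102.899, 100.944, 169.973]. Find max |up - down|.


|96.33 - 96.447| = 0.1170
|101.17 - 101.819| = 0.6490
|55.53 - 56.743| = 1.2130
|177.67 - 177.414| = 0.2560
|107.25 - 107.833| = 0.5830
|102.04 - 102.899| = 0.8590
|101.21 - 100.944| = 0.2660
|171.47 - 169.973| = 1.4970
hysteresis = max(diffs) = 1.4970

1.4970


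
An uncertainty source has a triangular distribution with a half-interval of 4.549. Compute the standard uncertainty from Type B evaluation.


u_B = half_width / sqrt(6)
u_B = 4.549 / 2.4494897
u_B = 1.8571

1.8571


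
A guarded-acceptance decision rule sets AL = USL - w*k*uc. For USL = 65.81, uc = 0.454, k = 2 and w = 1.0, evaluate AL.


U = k * uc = 2 * 0.454 = 0.908
guard band g = w * U = 1.0 * 0.908 = 0.908
AL = USL - g = 65.81 - 0.908
AL = 64.9020

64.9020


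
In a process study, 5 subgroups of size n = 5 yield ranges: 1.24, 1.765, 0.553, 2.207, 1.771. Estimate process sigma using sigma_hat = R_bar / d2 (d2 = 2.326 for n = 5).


R_bar = (1.24 + 1.765 + 0.553 + 2.207 + 1.771) / 5
R_bar = 7.536 / 5 = 1.5072
sigma_hat = R_bar / d2 = 1.5072 / 2.326 = 0.6480

0.6480


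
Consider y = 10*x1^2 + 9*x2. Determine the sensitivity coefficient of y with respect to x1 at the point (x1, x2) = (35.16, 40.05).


y = 10*x1^2 + 9*x2
dy/dx1 = 2*10*x1
Evaluate at x1 = 35.16: c1 = 20 * 35.16
c1 = 703.2000

703.2000


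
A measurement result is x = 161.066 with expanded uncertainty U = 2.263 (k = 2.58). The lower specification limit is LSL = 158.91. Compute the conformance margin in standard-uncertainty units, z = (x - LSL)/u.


u = U / k = 2.263 / 2.58 = 0.87713178
margin = |LSL - x| = |158.91 - 161.066| = 2.156
z = margin / u = 2.156 / 0.87713178
z = 2.4580

2.4580


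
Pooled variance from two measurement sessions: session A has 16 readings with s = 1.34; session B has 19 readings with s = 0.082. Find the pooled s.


s_p = sqrt(((n1-1)*s1^2 + (n2-1)*s2^2) / (n1+n2-2))
numerator = (16-1)*1.34^2 + (19-1)*0.082^2 = 26.934 + 0.121032 = 27.055032
denominator = 16 + 19 - 2 = 33
s_p^2 = 27.055032 / 33 = 0.81984945
s_p = sqrt(0.81984945) = 0.9055

0.9055


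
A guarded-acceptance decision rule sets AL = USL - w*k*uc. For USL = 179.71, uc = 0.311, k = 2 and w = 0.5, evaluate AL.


U = k * uc = 2 * 0.311 = 0.622
guard band g = w * U = 0.5 * 0.622 = 0.311
AL = USL - g = 179.71 - 0.311
AL = 179.3990

179.3990


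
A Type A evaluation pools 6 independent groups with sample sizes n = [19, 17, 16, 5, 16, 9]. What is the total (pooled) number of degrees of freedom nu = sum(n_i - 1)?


nu = sum_i (n_i - 1)
nu = ((19 - 1) + (17 - 1) + (16 - 1) + (5 - 1) + (16 - 1) + (9 - 1))
nu = 18 + 16 + 15 + 4 + 15 + 8
nu = 76

76


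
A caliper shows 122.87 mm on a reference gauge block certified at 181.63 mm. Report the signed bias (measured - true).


Systematic error = measured - true
= 122.87 - 181.63
= -58.7600

-58.7600


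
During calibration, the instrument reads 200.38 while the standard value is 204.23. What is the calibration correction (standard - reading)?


Correction = standard - reading
= 204.23 - 200.38
= 3.8500

3.8500


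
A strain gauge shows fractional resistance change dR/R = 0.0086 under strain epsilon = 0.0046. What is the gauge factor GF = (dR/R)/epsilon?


GF = (dR/R) / epsilon
= 0.0086 / 0.0046
= 1.8696

1.8696


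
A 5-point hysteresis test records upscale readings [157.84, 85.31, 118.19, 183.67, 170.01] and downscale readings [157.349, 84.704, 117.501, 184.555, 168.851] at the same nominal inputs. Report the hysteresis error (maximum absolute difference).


|157.84 - 157.349| = 0.4910
|85.31 - 84.704| = 0.6060
|118.19 - 117.501| = 0.6890
|183.67 - 184.555| = 0.8850
|170.01 - 168.851| = 1.1590
hysteresis = max(diffs) = 1.1590

1.1590


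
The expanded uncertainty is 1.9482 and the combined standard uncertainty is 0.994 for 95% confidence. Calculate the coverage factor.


k = U / uc
k = 1.9482 / 0.994
k = 1.96

1.96


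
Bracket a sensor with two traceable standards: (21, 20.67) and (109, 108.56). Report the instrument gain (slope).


slope = (y2 - y1) / (x2 - x1)
= (108.56 - 20.67) / (109 - 21)
= 87.8900 / 88
= 0.9988

0.9988


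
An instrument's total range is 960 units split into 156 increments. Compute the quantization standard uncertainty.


resolution = range / divisions
resolution = 960 / 156 = 6.1538462
u_res = resolution / (2*sqrt(3))
u_res = 6.1538462 / 3.4641016
u_res = 1.7765

1.7765


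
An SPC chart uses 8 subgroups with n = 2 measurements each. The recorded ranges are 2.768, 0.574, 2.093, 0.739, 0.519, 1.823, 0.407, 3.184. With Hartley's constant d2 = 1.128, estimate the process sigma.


R_bar = (2.768 + 0.574 + 2.093 + 0.739 + 0.519 + 1.823 + 0.407 + 3.184) / 8
R_bar = 12.107 / 8 = 1.513375
sigma_hat = R_bar / d2 = 1.513375 / 1.128 = 1.3416

1.3416


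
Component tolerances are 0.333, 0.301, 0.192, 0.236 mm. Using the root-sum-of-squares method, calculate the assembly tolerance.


RSS = sqrt(0.333^2 + 0.301^2 + 0.192^2 + 0.236^2)
= sqrt(0.29405)
= 0.5423

0.5423


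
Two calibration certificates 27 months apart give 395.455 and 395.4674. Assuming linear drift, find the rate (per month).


rate = (v2 - v1) / months
= (395.4674 - 395.455) / 27
= 0.0124 / 27
= 4.5926e-04

4.5926e-04


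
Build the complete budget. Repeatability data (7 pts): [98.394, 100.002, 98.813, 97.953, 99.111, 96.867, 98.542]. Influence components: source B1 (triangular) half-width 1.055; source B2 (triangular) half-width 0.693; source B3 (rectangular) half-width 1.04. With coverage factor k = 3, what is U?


mean = (98.394 + 100.002 + 98.813 + 97.953 + 99.111 + 96.867 + 98.542) / 7 = 98.526
s = sqrt(sum((x - mean)^2)/(n-1)) = 0.97480425
u_A = s / sqrt(n) = 0.97480425 / sqrt(7) = 0.36844137
u_B1 = 1.055 / sqrt(6) = 0.43070195
u_B2 = 0.693 / sqrt(6) = 0.28291607
u_B3 = 1.04 / sqrt(3) = 0.60044428
uc = sqrt(0.36844137^2 + 0.43070195^2 + 0.28291607^2 + 0.60044428^2) = 0.87282762
U = k * uc = 3 * 0.87282762
U = 2.6185

2.6185


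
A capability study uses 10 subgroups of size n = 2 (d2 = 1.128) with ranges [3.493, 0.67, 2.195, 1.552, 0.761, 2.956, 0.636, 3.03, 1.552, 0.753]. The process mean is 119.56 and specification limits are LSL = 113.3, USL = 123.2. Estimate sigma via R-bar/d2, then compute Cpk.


R_bar = (3.493 + 0.67 + 2.195 + 1.552 + 0.761 + 2.956 + 0.636 + 3.03 + 1.552 + 0.753) / 10 = 1.7598
sigma = R_bar / d2 = 1.7598 / 1.128 = 1.5601064
Cp = (USL - LSL)/(6*sigma) = (123.2 - 113.3)/(6*1.5601064) = 1.0576
Cpu = (123.2 - 119.56)/(3*1.5601064) = 0.7777
Cpl = (119.56 - 113.3)/(3*1.5601064) = 1.3375
Cpk = min(Cpu, Cpl) = 0.7777

0.7777


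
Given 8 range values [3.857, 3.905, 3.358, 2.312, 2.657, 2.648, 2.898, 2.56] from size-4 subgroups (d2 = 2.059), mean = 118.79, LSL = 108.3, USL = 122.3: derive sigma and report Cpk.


R_bar = (3.857 + 3.905 + 3.358 + 2.312 + 2.657 + 2.648 + 2.898 + 2.56) / 8 = 3.024375
sigma = R_bar / d2 = 3.024375 / 2.059 = 1.4688562
Cp = (USL - LSL)/(6*sigma) = (122.3 - 108.3)/(6*1.4688562) = 1.5885
Cpu = (122.3 - 118.79)/(3*1.4688562) = 0.7965
Cpl = (118.79 - 108.3)/(3*1.4688562) = 2.3805
Cpk = min(Cpu, Cpl) = 0.7965

0.7965


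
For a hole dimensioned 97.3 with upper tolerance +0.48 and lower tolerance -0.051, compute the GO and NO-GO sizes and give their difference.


GO = nominal - lower_tol (smallest hole = maximum material condition)
GO = 97.3 - 0.051 = 97.249
NO-GO = nominal + upper_tol (largest hole = least material condition)
NO-GO = 97.3 + 0.48 = 97.78
spread = NO-GO - GO = 97.78 - 97.249 = 0.5310

0.5310


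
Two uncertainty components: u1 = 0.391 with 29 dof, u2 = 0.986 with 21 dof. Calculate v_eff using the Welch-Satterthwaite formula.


uc = sqrt(u1^2 + u2^2) = sqrt(0.391^2 + 0.986^2) = 1.0606965
v_eff = uc^4 / (u1^4/v1 + u2^4/v2)
= 1.0606965^4 / (0.391^4/29 + 0.986^4/21)
= 1.2657984 / 0.045813812
v_eff = 27.6292

27.6292


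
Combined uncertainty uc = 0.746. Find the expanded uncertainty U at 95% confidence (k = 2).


U = k * uc
U = 2 * 0.746
U = 1.4920

1.4920


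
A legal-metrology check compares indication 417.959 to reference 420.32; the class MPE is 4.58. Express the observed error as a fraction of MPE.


e = indication - reference = 417.959 - 420.32 = -2.3610
|e| = 2.3610
ratio = |e| / MPE = 2.3610 / 4.58
ratio = 0.5155

0.5155


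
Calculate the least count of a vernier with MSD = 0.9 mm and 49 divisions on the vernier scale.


LC = MSD / n_div
= 0.9 / 49
= 0.0184

0.0184


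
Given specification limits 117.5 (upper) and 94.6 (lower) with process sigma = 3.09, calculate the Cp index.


Cp = (USL - LSL) / (6 * sigma)
= (117.5 - 94.6) / (6 * 3.09)
= 22.9000 / 18.5400
= 1.2352

1.2352


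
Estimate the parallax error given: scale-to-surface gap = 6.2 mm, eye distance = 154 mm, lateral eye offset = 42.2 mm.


error = h * offset / d
= 6.2 * 42.2 / 154
= 1.6990

1.6990


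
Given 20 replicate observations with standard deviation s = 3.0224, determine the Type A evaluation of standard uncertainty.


u_A = s / sqrt(n)
u_A = 3.0224 / sqrt(20)
u_A = 3.0224 / 4.472136
u_A = 0.6758

0.6758


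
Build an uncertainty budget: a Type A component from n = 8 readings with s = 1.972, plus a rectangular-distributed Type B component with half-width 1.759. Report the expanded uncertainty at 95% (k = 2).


u_A = s / sqrt(n) = 1.972 / sqrt(8) = 0.69720729
u_B = half_width / sqrt(3) = 1.759 / sqrt(3) = 1.0155591
uc = sqrt(u_A^2 + u_B^2) = sqrt(0.69720729^2 + 1.0155591^2) = 1.2318516
U = k * uc = 2 * 1.2318516
U = 2.4637

2.4637


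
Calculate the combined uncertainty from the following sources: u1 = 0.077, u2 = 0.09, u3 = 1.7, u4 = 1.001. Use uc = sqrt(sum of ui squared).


uc = sqrt(0.077^2 + 0.09^2 + 1.7^2 + 1.001^2)
uc = sqrt(3.90603)
uc = 1.9764

1.9764


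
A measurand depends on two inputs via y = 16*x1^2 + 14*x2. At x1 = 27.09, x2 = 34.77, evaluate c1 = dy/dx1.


y = 16*x1^2 + 14*x2
dy/dx1 = 2*16*x1
Evaluate at x1 = 27.09: c1 = 32 * 27.09
c1 = 866.8800

866.8800


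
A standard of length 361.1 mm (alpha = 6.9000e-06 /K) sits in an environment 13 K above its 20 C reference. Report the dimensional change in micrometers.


dL = L * alpha * dT
= 361.1 * 6.9000e-06 * 13
= 0.0323907 mm
dL_um = 0.0323907 * 1000 = 32.3907 um

32.3907


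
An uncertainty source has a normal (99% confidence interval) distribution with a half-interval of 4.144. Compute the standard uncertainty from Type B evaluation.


u_B = half_width / 2.576
u_B = 4.144 / 2.576
u_B = 1.6087

1.6087


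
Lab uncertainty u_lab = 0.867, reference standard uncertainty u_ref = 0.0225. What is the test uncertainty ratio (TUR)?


TUR = u_lab / u_ref
= 0.867 / 0.0225
= 38.5333

38.5333


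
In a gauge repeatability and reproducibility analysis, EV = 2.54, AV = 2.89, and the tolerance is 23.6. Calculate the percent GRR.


GRR = sqrt(EV^2 + AV^2) = sqrt(2.54^2 + 2.89^2) = 3.8475577
%GRR = GRR / tol * 100 = 3.8475577 / 23.6 * 100
%GRR = 16.3032

16.3032


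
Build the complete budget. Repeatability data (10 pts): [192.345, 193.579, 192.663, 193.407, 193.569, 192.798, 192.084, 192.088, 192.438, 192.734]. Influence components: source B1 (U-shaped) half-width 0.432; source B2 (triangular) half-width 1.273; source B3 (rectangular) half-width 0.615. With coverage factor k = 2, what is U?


mean = (192.345 + 193.579 + 192.663 + 193.407 + 193.569 + 192.798 + 192.084 + 192.088 + 192.438 + 192.734) / 10 = 192.7705
s = sqrt(sum((x - mean)^2)/(n-1)) = 0.57142575
u_A = s / sqrt(n) = 0.57142575 / sqrt(10) = 0.18070069
u_B1 = 0.432 / sqrt(2) = 0.30547013
u_B2 = 1.273 / sqrt(6) = 0.51970007
u_B3 = 0.615 / sqrt(3) = 0.35507042
uc = sqrt(0.18070069^2 + 0.30547013^2 + 0.51970007^2 + 0.35507042^2) = 0.72258419
U = k * uc = 2 * 0.72258419
U = 1.4452

1.4452


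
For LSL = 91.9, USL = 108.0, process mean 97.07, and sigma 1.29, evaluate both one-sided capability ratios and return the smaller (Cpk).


Cpu = (USL - mean) / (3*sigma) = (108.0 - 97.07) / (3*1.29) = 2.8243
Cpl = (mean - LSL) / (3*sigma) = (97.07 - 91.9) / (3*1.29) = 1.3359
Cpk = min(Cpu, Cpl) = 1.3359

1.3359


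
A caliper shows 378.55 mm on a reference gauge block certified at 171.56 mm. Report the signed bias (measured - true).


Systematic error = measured - true
= 378.55 - 171.56
= 206.9900

206.9900


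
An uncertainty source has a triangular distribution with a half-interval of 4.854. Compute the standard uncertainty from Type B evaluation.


u_B = half_width / sqrt(6)
u_B = 4.854 / 2.4494897
u_B = 1.9816

1.9816


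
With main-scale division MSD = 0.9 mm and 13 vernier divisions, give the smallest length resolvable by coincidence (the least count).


LC = MSD / n_div
= 0.9 / 13
= 0.0692

0.0692


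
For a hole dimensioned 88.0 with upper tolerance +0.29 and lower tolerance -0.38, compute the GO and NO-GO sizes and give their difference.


GO = nominal - lower_tol (smallest hole = maximum material condition)
GO = 88.0 - 0.38 = 87.62
NO-GO = nominal + upper_tol (largest hole = least material condition)
NO-GO = 88.0 + 0.29 = 88.29
spread = NO-GO - GO = 88.29 - 87.62 = 0.6700

0.6700


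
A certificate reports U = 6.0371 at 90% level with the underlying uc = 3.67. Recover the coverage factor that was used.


k = U / uc
k = 6.0371 / 3.67
k = 1.645

1.645


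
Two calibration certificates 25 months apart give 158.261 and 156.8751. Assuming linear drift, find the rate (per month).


rate = (v2 - v1) / months
= (156.8751 - 158.261) / 25
= -1.3859 / 25
= -0.0554

-0.0554


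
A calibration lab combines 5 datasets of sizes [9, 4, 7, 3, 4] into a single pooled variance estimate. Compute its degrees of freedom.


nu = sum_i (n_i - 1)
nu = ((9 - 1) + (4 - 1) + (7 - 1) + (3 - 1) + (4 - 1))
nu = 8 + 3 + 6 + 2 + 3
nu = 22

22


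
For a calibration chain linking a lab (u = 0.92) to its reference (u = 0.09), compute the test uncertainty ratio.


TUR = u_lab / u_ref
= 0.92 / 0.09
= 10.2222

10.2222


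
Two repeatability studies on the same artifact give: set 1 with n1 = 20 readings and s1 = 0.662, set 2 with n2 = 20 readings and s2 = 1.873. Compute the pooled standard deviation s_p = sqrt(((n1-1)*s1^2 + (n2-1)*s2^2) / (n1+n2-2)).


s_p = sqrt(((n1-1)*s1^2 + (n2-1)*s2^2) / (n1+n2-2))
numerator = (20-1)*0.662^2 + (20-1)*1.873^2 = 8.326636 + 66.654451 = 74.981087
denominator = 20 + 20 - 2 = 38
s_p^2 = 74.981087 / 38 = 1.9731865
s_p = sqrt(1.9731865) = 1.4047

1.4047


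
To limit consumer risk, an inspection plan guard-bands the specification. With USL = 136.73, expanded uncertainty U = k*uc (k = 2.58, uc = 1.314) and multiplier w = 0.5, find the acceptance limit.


U = k * uc = 2.58 * 1.314 = 3.39012
guard band g = w * U = 0.5 * 3.39012 = 1.69506
AL = USL - g = 136.73 - 1.69506
AL = 135.0349

135.0349


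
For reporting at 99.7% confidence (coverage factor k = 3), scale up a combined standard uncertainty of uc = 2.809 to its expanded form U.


U = k * uc
U = 3 * 2.809
U = 8.4270

8.4270


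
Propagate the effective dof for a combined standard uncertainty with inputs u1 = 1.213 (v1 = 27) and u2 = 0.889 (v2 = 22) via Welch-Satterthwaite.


uc = sqrt(u1^2 + u2^2) = sqrt(1.213^2 + 0.889^2) = 1.5038916
v_eff = uc^4 / (u1^4/v1 + u2^4/v2)
= 1.5038916^4 / (1.213^4/27 + 0.889^4/22)
= 5.1152414 / 0.10857371
v_eff = 47.1131

47.1131


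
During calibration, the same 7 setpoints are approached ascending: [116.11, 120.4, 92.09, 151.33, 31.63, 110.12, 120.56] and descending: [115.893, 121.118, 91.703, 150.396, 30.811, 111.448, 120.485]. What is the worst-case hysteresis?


|116.11 - 115.893| = 0.2170
|120.4 - 121.118| = 0.7180
|92.09 - 91.703| = 0.3870
|151.33 - 150.396| = 0.9340
|31.63 - 30.811| = 0.8190
|110.12 - 111.448| = 1.3280
|120.56 - 120.485| = 0.0750
hysteresis = max(diffs) = 1.3280

1.3280


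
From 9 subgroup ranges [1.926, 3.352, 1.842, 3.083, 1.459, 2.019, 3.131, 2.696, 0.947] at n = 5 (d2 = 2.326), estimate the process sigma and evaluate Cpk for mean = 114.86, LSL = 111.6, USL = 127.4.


R_bar = (1.926 + 3.352 + 1.842 + 3.083 + 1.459 + 2.019 + 3.131 + 2.696 + 0.947) / 9 = 2.2727778
sigma = R_bar / d2 = 2.2727778 / 2.326 = 0.97711857
Cp = (USL - LSL)/(6*sigma) = (127.4 - 111.6)/(6*0.97711857) = 2.6950
Cpu = (127.4 - 114.86)/(3*0.97711857) = 4.2779
Cpl = (114.86 - 111.6)/(3*0.97711857) = 1.1121
Cpk = min(Cpu, Cpl) = 1.1121

1.1121


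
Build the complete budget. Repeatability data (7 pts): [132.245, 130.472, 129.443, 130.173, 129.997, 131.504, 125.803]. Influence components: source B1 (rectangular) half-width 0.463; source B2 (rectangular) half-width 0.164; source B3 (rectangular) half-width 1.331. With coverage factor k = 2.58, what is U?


mean = (132.245 + 130.472 + 129.443 + 130.173 + 129.997 + 131.504 + 125.803) / 7 = 129.9481429
s = sqrt(sum((x - mean)^2)/(n-1)) = 2.0599756
u_A = s / sqrt(n) = 2.0599756 / sqrt(7) = 0.77859759
u_B1 = 0.463 / sqrt(3) = 0.26731317
u_B2 = 0.164 / sqrt(3) = 0.094685444
u_B3 = 1.331 / sqrt(3) = 0.76845321
uc = sqrt(0.77859759^2 + 0.26731317^2 + 0.094685444^2 + 0.76845321^2) = 1.1301134
U = k * uc = 2.58 * 1.1301134
U = 2.9157

2.9157


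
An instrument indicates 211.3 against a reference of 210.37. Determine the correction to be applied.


Correction = standard - reading
= 210.37 - 211.3
= -0.9300

-0.9300


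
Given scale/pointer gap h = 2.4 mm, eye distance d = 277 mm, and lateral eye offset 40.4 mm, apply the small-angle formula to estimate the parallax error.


error = h * offset / d
= 2.4 * 40.4 / 277
= 0.3500

0.3500


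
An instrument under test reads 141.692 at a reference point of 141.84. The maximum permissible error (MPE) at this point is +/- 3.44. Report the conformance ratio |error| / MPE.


e = indication - reference = 141.692 - 141.84 = -0.1480
|e| = 0.1480
ratio = |e| / MPE = 0.1480 / 3.44
ratio = 0.0430

0.0430


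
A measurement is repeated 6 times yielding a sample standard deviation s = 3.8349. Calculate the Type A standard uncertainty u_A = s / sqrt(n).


u_A = s / sqrt(n)
u_A = 3.8349 / sqrt(6)
u_A = 3.8349 / 2.4494897
u_A = 1.5656

1.5656


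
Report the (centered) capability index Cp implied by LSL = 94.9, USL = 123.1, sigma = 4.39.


Cp = (USL - LSL) / (6 * sigma)
= (123.1 - 94.9) / (6 * 4.39)
= 28.2000 / 26.3400
= 1.0706

1.0706


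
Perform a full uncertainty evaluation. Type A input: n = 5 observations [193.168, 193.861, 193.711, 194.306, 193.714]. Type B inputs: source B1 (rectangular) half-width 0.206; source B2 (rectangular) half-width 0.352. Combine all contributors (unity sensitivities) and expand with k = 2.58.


mean = (193.168 + 193.861 + 193.711 + 194.306 + 193.714) / 5 = 193.752
s = sqrt(sum((x - mean)^2)/(n-1)) = 0.4071173
u_A = s / sqrt(n) = 0.4071173 / sqrt(5) = 0.18206839
u_B1 = 0.206 / sqrt(3) = 0.11893416
u_B2 = 0.352 / sqrt(3) = 0.20322729
uc = sqrt(0.18206839^2 + 0.11893416^2 + 0.20322729^2) = 0.29765007
U = k * uc = 2.58 * 0.29765007
U = 0.7679

0.7679


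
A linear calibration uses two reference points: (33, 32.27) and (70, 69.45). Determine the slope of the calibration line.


slope = (y2 - y1) / (x2 - x1)
= (69.45 - 32.27) / (70 - 33)
= 37.1800 / 37
= 1.0049

1.0049


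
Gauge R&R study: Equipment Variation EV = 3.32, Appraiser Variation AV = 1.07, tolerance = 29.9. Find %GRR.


GRR = sqrt(EV^2 + AV^2) = sqrt(3.32^2 + 1.07^2) = 3.4881657
%GRR = GRR / tol * 100 = 3.4881657 / 29.9 * 100
%GRR = 11.6661

11.6661


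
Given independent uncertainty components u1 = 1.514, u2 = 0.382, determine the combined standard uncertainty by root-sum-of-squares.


uc = sqrt(1.514^2 + 0.382^2)
uc = sqrt(2.43812)
uc = 1.5614

1.5614


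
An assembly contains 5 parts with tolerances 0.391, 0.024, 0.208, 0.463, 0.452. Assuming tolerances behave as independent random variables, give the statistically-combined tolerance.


RSS = sqrt(0.391^2 + 0.024^2 + 0.208^2 + 0.463^2 + 0.452^2)
= sqrt(0.615394)
= 0.7845

0.7845


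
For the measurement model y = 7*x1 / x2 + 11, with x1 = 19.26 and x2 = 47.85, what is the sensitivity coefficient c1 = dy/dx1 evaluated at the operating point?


y = 7*x1 / x2 + 11
dy/dx1 = 7/x2
Evaluate at x2 = 47.85: c1 = 7 / 47.85
c1 = 0.1463

0.1463


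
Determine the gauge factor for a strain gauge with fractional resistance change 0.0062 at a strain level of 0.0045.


GF = (dR/R) / epsilon
= 0.0062 / 0.0045
= 1.3778

1.3778


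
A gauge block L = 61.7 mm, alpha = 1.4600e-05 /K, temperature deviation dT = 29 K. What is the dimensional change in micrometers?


dL = L * alpha * dT
= 61.7 * 1.4600e-05 * 29
= 0.0261238 mm
dL_um = 0.0261238 * 1000 = 26.1238 um

26.1238


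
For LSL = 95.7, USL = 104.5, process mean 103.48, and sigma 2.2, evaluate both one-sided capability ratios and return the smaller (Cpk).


Cpu = (USL - mean) / (3*sigma) = (104.5 - 103.48) / (3*2.2) = 0.1545
Cpl = (mean - LSL) / (3*sigma) = (103.48 - 95.7) / (3*2.2) = 1.1788
Cpk = min(Cpu, Cpl) = 0.1545

0.1545


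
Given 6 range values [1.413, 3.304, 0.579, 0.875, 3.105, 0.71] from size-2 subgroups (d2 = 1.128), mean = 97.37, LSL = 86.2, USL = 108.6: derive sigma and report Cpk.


R_bar = (1.413 + 3.304 + 0.579 + 0.875 + 3.105 + 0.71) / 6 = 1.6643333
sigma = R_bar / d2 = 1.6643333 / 1.128 = 1.4754728
Cp = (USL - LSL)/(6*sigma) = (108.6 - 86.2)/(6*1.4754728) = 2.5303
Cpu = (108.6 - 97.37)/(3*1.4754728) = 2.5370
Cpl = (97.37 - 86.2)/(3*1.4754728) = 2.5235
Cpk = min(Cpu, Cpl) = 2.5235

2.5235


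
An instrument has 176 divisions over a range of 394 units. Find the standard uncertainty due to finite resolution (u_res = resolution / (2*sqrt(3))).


resolution = range / divisions
resolution = 394 / 176 = 2.2386364
u_res = resolution / (2*sqrt(3))
u_res = 2.2386364 / 3.4641016
u_res = 0.6462

0.6462


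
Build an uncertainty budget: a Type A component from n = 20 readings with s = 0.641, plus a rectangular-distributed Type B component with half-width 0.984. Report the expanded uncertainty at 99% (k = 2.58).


u_A = s / sqrt(n) = 0.641 / sqrt(20) = 0.14333196
u_B = half_width / sqrt(3) = 0.984 / sqrt(3) = 0.56811266
uc = sqrt(u_A^2 + u_B^2) = sqrt(0.14333196^2 + 0.56811266^2) = 0.58591471
U = k * uc = 2.58 * 0.58591471
U = 1.5117

1.5117


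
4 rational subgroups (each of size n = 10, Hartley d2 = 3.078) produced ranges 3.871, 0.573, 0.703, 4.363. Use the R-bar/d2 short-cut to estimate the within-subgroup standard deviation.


R_bar = (3.871 + 0.573 + 0.703 + 4.363) / 4
R_bar = 9.51 / 4 = 2.3775
sigma_hat = R_bar / d2 = 2.3775 / 3.078 = 0.7724

0.7724


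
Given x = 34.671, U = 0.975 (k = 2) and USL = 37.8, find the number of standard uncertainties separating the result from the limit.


u = U / k = 0.975 / 2 = 0.4875
margin = |USL - x| = |37.8 - 34.671| = 3.129
z = margin / u = 3.129 / 0.4875
z = 6.4185

6.4185


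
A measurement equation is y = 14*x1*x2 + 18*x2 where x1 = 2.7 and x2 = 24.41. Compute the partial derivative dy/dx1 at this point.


y = 14*x1*x2 + 18*x2
dy/dx1 = 14*x2
Evaluate at x2 = 24.41: c1 = 14 * 24.41
c1 = 341.7400

341.7400


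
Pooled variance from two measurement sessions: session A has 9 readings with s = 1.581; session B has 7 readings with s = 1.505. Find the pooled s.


s_p = sqrt(((n1-1)*s1^2 + (n2-1)*s2^2) / (n1+n2-2))
numerator = (9-1)*1.581^2 + (7-1)*1.505^2 = 19.996488 + 13.59015 = 33.586638
denominator = 9 + 7 - 2 = 14
s_p^2 = 33.586638 / 14 = 2.3990456
s_p = sqrt(2.3990456) = 1.5489

1.5489


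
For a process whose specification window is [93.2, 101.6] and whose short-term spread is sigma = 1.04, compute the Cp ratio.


Cp = (USL - LSL) / (6 * sigma)
= (101.6 - 93.2) / (6 * 1.04)
= 8.4000 / 6.2400
= 1.3462

1.3462


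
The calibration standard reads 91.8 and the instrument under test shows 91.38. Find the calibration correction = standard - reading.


Correction = standard - reading
= 91.8 - 91.38
= 0.4200

0.4200


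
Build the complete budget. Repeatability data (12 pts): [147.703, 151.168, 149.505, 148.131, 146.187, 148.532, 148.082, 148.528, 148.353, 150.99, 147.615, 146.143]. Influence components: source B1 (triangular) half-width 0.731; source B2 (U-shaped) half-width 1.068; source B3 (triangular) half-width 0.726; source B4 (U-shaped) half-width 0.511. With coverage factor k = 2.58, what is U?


mean = (147.703 + 151.168 + 149.505 + 148.131 + 146.187 + 148.532 + 148.082 + 148.528 + 148.353 + 150.99 + 147.615 + 146.143) / 12 = 148.4114167
s = sqrt(sum((x - mean)^2)/(n-1)) = 1.5635722
u_A = s / sqrt(n) = 1.5635722 / sqrt(12) = 0.45136442
u_B1 = 0.731 / sqrt(6) = 0.2984295
u_B2 = 1.068 / sqrt(2) = 0.75519004
u_B3 = 0.726 / sqrt(6) = 0.29638826
u_B4 = 0.511 / sqrt(2) = 0.36133157
uc = sqrt(0.45136442^2 + 0.2984295^2 + 0.75519004^2 + 0.29638826^2 + 0.36133157^2) = 1.039956
U = k * uc = 2.58 * 1.039956
U = 2.6831

2.6831


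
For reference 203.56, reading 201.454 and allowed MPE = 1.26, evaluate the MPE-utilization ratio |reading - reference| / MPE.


e = indication - reference = 201.454 - 203.56 = -2.1060
|e| = 2.1060
ratio = |e| / MPE = 2.1060 / 1.26
ratio = 1.6714

1.6714


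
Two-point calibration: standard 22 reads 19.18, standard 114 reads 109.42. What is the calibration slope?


slope = (y2 - y1) / (x2 - x1)
= (109.42 - 19.18) / (114 - 22)
= 90.2400 / 92
= 0.9809

0.9809


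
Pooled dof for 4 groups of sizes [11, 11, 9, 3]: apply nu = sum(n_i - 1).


nu = sum_i (n_i - 1)
nu = ((11 - 1) + (11 - 1) + (9 - 1) + (3 - 1))
nu = 10 + 10 + 8 + 2
nu = 30

30


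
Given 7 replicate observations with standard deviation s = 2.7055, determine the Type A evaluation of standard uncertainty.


u_A = s / sqrt(n)
u_A = 2.7055 / sqrt(7)
u_A = 2.7055 / 2.6457513
u_A = 1.0226

1.0226


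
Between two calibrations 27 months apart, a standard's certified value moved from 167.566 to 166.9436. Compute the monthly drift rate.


rate = (v2 - v1) / months
= (166.9436 - 167.566) / 27
= -0.6224 / 27
= -0.0231

-0.0231


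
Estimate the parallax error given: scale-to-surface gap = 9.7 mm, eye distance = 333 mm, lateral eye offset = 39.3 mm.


error = h * offset / d
= 9.7 * 39.3 / 333
= 1.1448

1.1448


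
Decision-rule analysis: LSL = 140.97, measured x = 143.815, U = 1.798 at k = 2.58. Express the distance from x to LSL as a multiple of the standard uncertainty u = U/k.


u = U / k = 1.798 / 2.58 = 0.69689922
margin = |LSL - x| = |140.97 - 143.815| = 2.845
z = margin / u = 2.845 / 0.69689922
z = 4.0824

4.0824


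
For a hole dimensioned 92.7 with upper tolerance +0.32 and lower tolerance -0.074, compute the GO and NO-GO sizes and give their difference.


GO = nominal - lower_tol (smallest hole = maximum material condition)
GO = 92.7 - 0.074 = 92.626
NO-GO = nominal + upper_tol (largest hole = least material condition)
NO-GO = 92.7 + 0.32 = 93.02
spread = NO-GO - GO = 93.02 - 92.626 = 0.3940

0.3940


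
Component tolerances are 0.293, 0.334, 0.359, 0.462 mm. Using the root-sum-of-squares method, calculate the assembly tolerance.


RSS = sqrt(0.293^2 + 0.334^2 + 0.359^2 + 0.462^2)
= sqrt(0.53973)
= 0.7347

0.7347


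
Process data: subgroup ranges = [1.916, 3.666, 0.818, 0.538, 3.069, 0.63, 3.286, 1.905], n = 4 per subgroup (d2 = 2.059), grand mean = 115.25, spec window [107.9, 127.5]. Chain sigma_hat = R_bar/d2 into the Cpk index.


R_bar = (1.916 + 3.666 + 0.818 + 0.538 + 3.069 + 0.63 + 3.286 + 1.905) / 8 = 1.9785
sigma = R_bar / d2 = 1.9785 / 2.059 = 0.96090335
Cp = (USL - LSL)/(6*sigma) = (127.5 - 107.9)/(6*0.96090335) = 3.3996
Cpu = (127.5 - 115.25)/(3*0.96090335) = 4.2495
Cpl = (115.25 - 107.9)/(3*0.96090335) = 2.5497
Cpk = min(Cpu, Cpl) = 2.5497

2.5497


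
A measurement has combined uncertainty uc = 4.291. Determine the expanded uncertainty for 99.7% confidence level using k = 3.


U = k * uc
U = 3 * 4.291
U = 12.8730

12.8730


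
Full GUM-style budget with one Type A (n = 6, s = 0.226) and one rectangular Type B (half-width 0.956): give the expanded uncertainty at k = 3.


u_A = s / sqrt(n) = 0.226 / sqrt(6) = 0.092264114
u_B = half_width / sqrt(3) = 0.956 / sqrt(3) = 0.55194686
uc = sqrt(u_A^2 + u_B^2) = sqrt(0.092264114^2 + 0.55194686^2) = 0.55960522
U = k * uc = 3 * 0.55960522
U = 1.6788

1.6788


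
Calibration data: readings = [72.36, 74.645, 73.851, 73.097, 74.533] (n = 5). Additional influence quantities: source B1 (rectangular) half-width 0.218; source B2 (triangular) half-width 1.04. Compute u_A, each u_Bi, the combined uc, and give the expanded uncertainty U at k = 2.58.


mean = (72.36 + 74.645 + 73.851 + 73.097 + 74.533) / 5 = 73.6972
s = sqrt(sum((x - mean)^2)/(n-1)) = 0.97068079
u_A = s / sqrt(n) = 0.97068079 / sqrt(5) = 0.43410165
u_B1 = 0.218 / sqrt(3) = 0.12586236
u_B2 = 1.04 / sqrt(6) = 0.42457822
uc = sqrt(0.43410165^2 + 0.12586236^2 + 0.42457822^2) = 0.62012276
U = k * uc = 2.58 * 0.62012276
U = 1.5999

1.5999


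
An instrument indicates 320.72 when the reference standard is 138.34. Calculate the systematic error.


Systematic error = measured - true
= 320.72 - 138.34
= 182.3800

182.3800


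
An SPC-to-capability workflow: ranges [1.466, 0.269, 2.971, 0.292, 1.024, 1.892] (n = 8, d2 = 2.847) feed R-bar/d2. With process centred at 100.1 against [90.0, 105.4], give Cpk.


R_bar = (1.466 + 0.269 + 2.971 + 0.292 + 1.024 + 1.892) / 6 = 1.319
sigma = R_bar / d2 = 1.319 / 2.847 = 0.4632947
Cp = (USL - LSL)/(6*sigma) = (105.4 - 90.0)/(6*0.4632947) = 5.5400
Cpu = (105.4 - 100.1)/(3*0.4632947) = 3.8133
Cpl = (100.1 - 90.0)/(3*0.4632947) = 7.2668
Cpk = min(Cpu, Cpl) = 3.8133

3.8133


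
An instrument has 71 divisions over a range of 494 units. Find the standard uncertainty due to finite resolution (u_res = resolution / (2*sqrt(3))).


resolution = range / divisions
resolution = 494 / 71 = 6.9577465
u_res = resolution / (2*sqrt(3))
u_res = 6.9577465 / 3.4641016
u_res = 2.0085

2.0085


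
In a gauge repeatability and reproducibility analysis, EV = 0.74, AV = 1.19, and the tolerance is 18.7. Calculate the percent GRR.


GRR = sqrt(EV^2 + AV^2) = sqrt(0.74^2 + 1.19^2) = 1.4013208
%GRR = GRR / tol * 100 = 1.4013208 / 18.7 * 100
%GRR = 7.4937

7.4937


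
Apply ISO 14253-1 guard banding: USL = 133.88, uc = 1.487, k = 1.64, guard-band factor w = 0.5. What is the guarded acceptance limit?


U = k * uc = 1.64 * 1.487 = 2.43868
guard band g = w * U = 0.5 * 2.43868 = 1.21934
AL = USL - g = 133.88 - 1.21934
AL = 132.6607

132.6607


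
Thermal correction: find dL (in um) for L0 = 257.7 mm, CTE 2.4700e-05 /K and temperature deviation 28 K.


dL = L * alpha * dT
= 257.7 * 2.4700e-05 * 28
= 0.1782253 mm
dL_um = 0.1782253 * 1000 = 178.2253 um

178.2253


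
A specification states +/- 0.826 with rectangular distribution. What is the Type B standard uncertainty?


u_B = half_width / sqrt(3)
u_B = 0.826 / 1.7320508
u_B = 0.4769

0.4769


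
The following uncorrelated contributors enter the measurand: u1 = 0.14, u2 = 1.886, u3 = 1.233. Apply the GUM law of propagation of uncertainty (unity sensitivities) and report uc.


uc = sqrt(0.14^2 + 1.886^2 + 1.233^2)
uc = sqrt(5.096885)
uc = 2.2576

2.2576
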